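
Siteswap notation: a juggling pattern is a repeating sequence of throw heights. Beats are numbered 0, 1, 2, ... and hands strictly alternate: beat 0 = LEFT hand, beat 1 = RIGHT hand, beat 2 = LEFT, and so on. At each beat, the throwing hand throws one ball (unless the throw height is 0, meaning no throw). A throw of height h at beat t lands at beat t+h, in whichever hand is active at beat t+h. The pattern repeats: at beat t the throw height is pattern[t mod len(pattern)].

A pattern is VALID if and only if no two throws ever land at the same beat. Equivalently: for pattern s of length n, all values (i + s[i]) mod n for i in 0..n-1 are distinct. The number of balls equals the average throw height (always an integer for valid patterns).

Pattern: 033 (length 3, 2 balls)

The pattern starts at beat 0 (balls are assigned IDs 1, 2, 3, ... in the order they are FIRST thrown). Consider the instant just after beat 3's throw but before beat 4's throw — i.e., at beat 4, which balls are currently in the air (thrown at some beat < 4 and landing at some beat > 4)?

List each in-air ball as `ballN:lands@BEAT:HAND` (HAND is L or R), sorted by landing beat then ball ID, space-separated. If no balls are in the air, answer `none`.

Beat 1 (R): throw ball1 h=3 -> lands@4:L; in-air after throw: [b1@4:L]
Beat 2 (L): throw ball2 h=3 -> lands@5:R; in-air after throw: [b1@4:L b2@5:R]
Beat 4 (L): throw ball1 h=3 -> lands@7:R; in-air after throw: [b2@5:R b1@7:R]

Answer: ball2:lands@5:R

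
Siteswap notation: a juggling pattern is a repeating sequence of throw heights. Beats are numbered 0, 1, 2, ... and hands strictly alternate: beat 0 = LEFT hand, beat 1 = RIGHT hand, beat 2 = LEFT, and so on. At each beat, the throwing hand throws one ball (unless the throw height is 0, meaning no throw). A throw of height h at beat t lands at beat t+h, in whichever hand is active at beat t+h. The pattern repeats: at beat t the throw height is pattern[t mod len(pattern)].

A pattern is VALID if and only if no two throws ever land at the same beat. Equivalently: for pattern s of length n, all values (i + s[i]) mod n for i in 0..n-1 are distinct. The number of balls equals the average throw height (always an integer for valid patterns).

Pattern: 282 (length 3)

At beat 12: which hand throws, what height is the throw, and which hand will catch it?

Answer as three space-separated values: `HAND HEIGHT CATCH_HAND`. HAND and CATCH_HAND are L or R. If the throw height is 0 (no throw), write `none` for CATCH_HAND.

Beat 12: 12 mod 2 = 0, so hand = L
Throw height = pattern[12 mod 3] = pattern[0] = 2
Lands at beat 12+2=14, 14 mod 2 = 0, so catch hand = L

Answer: L 2 L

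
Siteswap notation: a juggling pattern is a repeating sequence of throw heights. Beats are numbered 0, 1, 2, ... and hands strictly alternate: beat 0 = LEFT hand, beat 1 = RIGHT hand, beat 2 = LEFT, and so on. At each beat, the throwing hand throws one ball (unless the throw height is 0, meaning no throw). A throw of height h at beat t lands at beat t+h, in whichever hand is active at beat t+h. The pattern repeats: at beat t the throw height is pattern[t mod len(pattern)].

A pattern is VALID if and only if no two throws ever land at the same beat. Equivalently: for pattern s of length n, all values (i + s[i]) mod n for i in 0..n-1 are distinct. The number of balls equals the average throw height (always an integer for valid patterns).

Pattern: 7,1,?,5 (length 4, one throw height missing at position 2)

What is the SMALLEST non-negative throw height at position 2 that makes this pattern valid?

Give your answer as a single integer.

i=0: (0 + 7) mod 4 = 3
i=1: (1 + 1) mod 4 = 2
i=2: s[i]=? (unknown)
i=3: (3 + 5) mod 4 = 0
Known residues: [0, 2, 3]; need a permutation of 0..3, so missing residue r = 1
Need (2 + s) mod 4 = 1; smallest s = (1 - 2) mod 4 = 3

Answer: 3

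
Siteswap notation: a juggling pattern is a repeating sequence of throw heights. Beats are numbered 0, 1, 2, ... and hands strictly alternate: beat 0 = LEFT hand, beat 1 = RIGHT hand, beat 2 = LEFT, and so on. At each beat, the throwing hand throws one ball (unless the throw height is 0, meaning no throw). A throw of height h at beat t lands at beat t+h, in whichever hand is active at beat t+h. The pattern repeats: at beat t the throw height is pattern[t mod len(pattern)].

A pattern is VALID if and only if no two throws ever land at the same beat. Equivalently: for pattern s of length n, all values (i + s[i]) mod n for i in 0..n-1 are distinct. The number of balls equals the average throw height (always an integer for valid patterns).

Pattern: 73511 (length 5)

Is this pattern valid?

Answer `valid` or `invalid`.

i=0: (i + s[i]) mod n = (0 + 7) mod 5 = 2
i=1: (i + s[i]) mod n = (1 + 3) mod 5 = 4
i=2: (i + s[i]) mod n = (2 + 5) mod 5 = 2
i=3: (i + s[i]) mod n = (3 + 1) mod 5 = 4
i=4: (i + s[i]) mod n = (4 + 1) mod 5 = 0
Residues: [2, 4, 2, 4, 0], distinct: False

Answer: invalid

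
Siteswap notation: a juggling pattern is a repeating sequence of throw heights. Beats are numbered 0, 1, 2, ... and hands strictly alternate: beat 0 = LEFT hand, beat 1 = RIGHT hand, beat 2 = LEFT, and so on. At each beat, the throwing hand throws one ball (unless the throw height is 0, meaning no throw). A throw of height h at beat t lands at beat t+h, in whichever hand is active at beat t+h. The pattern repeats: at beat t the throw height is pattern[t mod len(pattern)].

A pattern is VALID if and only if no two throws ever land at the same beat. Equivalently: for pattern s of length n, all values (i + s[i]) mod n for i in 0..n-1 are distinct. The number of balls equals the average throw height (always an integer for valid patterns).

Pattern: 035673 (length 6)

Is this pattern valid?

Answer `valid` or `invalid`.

Answer: valid

Derivation:
i=0: (i + s[i]) mod n = (0 + 0) mod 6 = 0
i=1: (i + s[i]) mod n = (1 + 3) mod 6 = 4
i=2: (i + s[i]) mod n = (2 + 5) mod 6 = 1
i=3: (i + s[i]) mod n = (3 + 6) mod 6 = 3
i=4: (i + s[i]) mod n = (4 + 7) mod 6 = 5
i=5: (i + s[i]) mod n = (5 + 3) mod 6 = 2
Residues: [0, 4, 1, 3, 5, 2], distinct: True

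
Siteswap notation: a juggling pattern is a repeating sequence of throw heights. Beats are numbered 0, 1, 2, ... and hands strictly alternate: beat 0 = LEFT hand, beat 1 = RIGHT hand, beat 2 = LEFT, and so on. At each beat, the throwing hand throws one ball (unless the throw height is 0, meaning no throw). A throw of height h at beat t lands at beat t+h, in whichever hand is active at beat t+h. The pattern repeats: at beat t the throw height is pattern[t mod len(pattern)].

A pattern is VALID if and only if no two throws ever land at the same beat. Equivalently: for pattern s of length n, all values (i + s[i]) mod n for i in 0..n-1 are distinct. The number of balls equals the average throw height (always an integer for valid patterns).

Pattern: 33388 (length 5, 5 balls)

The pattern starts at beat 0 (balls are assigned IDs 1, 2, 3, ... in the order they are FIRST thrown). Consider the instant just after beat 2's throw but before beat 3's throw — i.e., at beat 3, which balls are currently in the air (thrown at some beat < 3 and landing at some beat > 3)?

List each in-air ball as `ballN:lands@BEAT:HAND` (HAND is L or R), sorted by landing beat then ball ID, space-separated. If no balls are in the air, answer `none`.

Beat 0 (L): throw ball1 h=3 -> lands@3:R; in-air after throw: [b1@3:R]
Beat 1 (R): throw ball2 h=3 -> lands@4:L; in-air after throw: [b1@3:R b2@4:L]
Beat 2 (L): throw ball3 h=3 -> lands@5:R; in-air after throw: [b1@3:R b2@4:L b3@5:R]
Beat 3 (R): throw ball1 h=8 -> lands@11:R; in-air after throw: [b2@4:L b3@5:R b1@11:R]

Answer: ball2:lands@4:L ball3:lands@5:R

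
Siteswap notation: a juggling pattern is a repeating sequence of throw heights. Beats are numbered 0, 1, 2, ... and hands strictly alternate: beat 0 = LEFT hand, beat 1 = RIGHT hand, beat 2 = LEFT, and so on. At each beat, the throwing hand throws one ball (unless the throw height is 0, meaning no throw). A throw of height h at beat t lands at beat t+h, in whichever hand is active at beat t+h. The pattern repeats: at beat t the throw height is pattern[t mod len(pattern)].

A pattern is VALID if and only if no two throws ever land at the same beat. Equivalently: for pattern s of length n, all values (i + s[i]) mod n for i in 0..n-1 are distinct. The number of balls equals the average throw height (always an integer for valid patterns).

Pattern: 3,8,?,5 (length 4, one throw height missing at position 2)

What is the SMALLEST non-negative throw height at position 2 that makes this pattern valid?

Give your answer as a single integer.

i=0: (0 + 3) mod 4 = 3
i=1: (1 + 8) mod 4 = 1
i=2: s[i]=? (unknown)
i=3: (3 + 5) mod 4 = 0
Known residues: [0, 1, 3]; need a permutation of 0..3, so missing residue r = 2
Need (2 + s) mod 4 = 2; smallest s = (2 - 2) mod 4 = 0

Answer: 0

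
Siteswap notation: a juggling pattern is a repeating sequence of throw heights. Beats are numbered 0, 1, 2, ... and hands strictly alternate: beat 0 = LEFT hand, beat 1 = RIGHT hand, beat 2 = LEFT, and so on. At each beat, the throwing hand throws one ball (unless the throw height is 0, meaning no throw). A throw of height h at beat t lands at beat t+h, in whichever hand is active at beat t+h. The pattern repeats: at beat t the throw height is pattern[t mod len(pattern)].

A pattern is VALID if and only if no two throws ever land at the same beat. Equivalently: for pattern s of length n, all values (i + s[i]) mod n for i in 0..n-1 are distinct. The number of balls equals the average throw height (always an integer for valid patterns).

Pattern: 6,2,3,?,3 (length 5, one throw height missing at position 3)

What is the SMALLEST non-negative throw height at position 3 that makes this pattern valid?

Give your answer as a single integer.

Answer: 1

Derivation:
i=0: (0 + 6) mod 5 = 1
i=1: (1 + 2) mod 5 = 3
i=2: (2 + 3) mod 5 = 0
i=3: s[i]=? (unknown)
i=4: (4 + 3) mod 5 = 2
Known residues: [0, 1, 2, 3]; need a permutation of 0..4, so missing residue r = 4
Need (3 + s) mod 5 = 4; smallest s = (4 - 3) mod 5 = 1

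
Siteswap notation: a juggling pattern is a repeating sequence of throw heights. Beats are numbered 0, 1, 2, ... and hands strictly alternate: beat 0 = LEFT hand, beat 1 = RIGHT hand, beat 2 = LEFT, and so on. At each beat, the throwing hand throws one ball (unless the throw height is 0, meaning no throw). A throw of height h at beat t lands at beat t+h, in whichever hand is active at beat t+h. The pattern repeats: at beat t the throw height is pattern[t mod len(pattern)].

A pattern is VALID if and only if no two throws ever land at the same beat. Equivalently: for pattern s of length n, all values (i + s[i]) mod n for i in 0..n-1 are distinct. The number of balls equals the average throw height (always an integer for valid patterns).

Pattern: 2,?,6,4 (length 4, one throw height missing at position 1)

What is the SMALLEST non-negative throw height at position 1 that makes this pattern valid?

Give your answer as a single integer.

Answer: 0

Derivation:
i=0: (0 + 2) mod 4 = 2
i=1: s[i]=? (unknown)
i=2: (2 + 6) mod 4 = 0
i=3: (3 + 4) mod 4 = 3
Known residues: [0, 2, 3]; need a permutation of 0..3, so missing residue r = 1
Need (1 + s) mod 4 = 1; smallest s = (1 - 1) mod 4 = 0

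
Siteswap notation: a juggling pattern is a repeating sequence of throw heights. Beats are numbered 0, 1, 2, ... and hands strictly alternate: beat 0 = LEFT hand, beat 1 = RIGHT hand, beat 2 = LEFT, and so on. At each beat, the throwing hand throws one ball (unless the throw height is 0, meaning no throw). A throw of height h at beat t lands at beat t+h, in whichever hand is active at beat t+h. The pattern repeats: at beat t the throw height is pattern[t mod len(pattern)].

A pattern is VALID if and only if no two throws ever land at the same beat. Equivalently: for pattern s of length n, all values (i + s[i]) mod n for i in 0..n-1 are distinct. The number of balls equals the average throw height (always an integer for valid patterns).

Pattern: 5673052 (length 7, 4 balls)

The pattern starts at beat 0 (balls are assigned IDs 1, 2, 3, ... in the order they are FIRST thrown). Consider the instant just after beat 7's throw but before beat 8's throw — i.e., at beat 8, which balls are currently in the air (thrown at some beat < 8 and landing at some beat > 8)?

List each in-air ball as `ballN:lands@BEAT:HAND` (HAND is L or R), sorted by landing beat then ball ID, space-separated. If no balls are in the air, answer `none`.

Beat 0 (L): throw ball1 h=5 -> lands@5:R; in-air after throw: [b1@5:R]
Beat 1 (R): throw ball2 h=6 -> lands@7:R; in-air after throw: [b1@5:R b2@7:R]
Beat 2 (L): throw ball3 h=7 -> lands@9:R; in-air after throw: [b1@5:R b2@7:R b3@9:R]
Beat 3 (R): throw ball4 h=3 -> lands@6:L; in-air after throw: [b1@5:R b4@6:L b2@7:R b3@9:R]
Beat 5 (R): throw ball1 h=5 -> lands@10:L; in-air after throw: [b4@6:L b2@7:R b3@9:R b1@10:L]
Beat 6 (L): throw ball4 h=2 -> lands@8:L; in-air after throw: [b2@7:R b4@8:L b3@9:R b1@10:L]
Beat 7 (R): throw ball2 h=5 -> lands@12:L; in-air after throw: [b4@8:L b3@9:R b1@10:L b2@12:L]
Beat 8 (L): throw ball4 h=6 -> lands@14:L; in-air after throw: [b3@9:R b1@10:L b2@12:L b4@14:L]

Answer: ball3:lands@9:R ball1:lands@10:L ball2:lands@12:L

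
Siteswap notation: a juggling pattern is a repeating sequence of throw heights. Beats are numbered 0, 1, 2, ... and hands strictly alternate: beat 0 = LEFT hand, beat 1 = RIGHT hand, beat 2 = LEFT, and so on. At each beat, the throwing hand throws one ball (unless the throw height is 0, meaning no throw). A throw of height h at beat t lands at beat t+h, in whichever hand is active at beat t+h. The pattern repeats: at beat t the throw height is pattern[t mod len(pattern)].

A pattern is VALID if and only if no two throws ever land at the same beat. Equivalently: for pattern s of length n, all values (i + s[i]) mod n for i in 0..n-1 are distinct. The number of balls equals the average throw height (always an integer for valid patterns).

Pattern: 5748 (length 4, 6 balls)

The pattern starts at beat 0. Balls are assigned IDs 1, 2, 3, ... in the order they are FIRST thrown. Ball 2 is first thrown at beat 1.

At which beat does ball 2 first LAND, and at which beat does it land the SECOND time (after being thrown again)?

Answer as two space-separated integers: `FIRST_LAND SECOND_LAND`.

Beat 0 (L): throw ball1 h=5 -> lands@5:R; in-air after throw: [b1@5:R]
Beat 1 (R): throw ball2 h=7 -> lands@8:L; in-air after throw: [b1@5:R b2@8:L]
Beat 2 (L): throw ball3 h=4 -> lands@6:L; in-air after throw: [b1@5:R b3@6:L b2@8:L]
Beat 3 (R): throw ball4 h=8 -> lands@11:R; in-air after throw: [b1@5:R b3@6:L b2@8:L b4@11:R]
Beat 4 (L): throw ball5 h=5 -> lands@9:R; in-air after throw: [b1@5:R b3@6:L b2@8:L b5@9:R b4@11:R]
Beat 5 (R): throw ball1 h=7 -> lands@12:L; in-air after throw: [b3@6:L b2@8:L b5@9:R b4@11:R b1@12:L]
Beat 6 (L): throw ball3 h=4 -> lands@10:L; in-air after throw: [b2@8:L b5@9:R b3@10:L b4@11:R b1@12:L]
Beat 7 (R): throw ball6 h=8 -> lands@15:R; in-air after throw: [b2@8:L b5@9:R b3@10:L b4@11:R b1@12:L b6@15:R]
Beat 8 (L): throw ball2 h=5 -> lands@13:R; in-air after throw: [b5@9:R b3@10:L b4@11:R b1@12:L b2@13:R b6@15:R]
Beat 9 (R): throw ball5 h=7 -> lands@16:L; in-air after throw: [b3@10:L b4@11:R b1@12:L b2@13:R b6@15:R b5@16:L]
Beat 10 (L): throw ball3 h=4 -> lands@14:L; in-air after throw: [b4@11:R b1@12:L b2@13:R b3@14:L b6@15:R b5@16:L]
Beat 11 (R): throw ball4 h=8 -> lands@19:R; in-air after throw: [b1@12:L b2@13:R b3@14:L b6@15:R b5@16:L b4@19:R]
Beat 12 (L): throw ball1 h=5 -> lands@17:R; in-air after throw: [b2@13:R b3@14:L b6@15:R b5@16:L b1@17:R b4@19:R]
Beat 13 (R): throw ball2 h=7 -> lands@20:L; in-air after throw: [b3@14:L b6@15:R b5@16:L b1@17:R b4@19:R b2@20:L]
Ball 2: thrown@1 h=7 -> first land @8; rethrown@8 h=5 -> second land @13

Answer: 8 13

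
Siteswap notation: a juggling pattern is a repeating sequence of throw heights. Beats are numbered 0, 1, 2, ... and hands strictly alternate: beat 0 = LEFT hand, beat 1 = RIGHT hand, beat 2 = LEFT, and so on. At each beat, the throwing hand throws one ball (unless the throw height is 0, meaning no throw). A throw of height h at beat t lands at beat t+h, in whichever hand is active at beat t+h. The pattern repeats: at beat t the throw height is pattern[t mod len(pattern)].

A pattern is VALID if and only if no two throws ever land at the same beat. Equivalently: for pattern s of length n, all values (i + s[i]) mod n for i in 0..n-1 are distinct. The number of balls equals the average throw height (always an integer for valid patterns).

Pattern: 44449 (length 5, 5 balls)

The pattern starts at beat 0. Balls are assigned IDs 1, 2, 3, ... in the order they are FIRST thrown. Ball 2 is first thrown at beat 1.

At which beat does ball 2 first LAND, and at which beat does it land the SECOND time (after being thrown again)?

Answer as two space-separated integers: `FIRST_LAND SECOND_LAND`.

Answer: 5 9

Derivation:
Beat 0 (L): throw ball1 h=4 -> lands@4:L; in-air after throw: [b1@4:L]
Beat 1 (R): throw ball2 h=4 -> lands@5:R; in-air after throw: [b1@4:L b2@5:R]
Beat 2 (L): throw ball3 h=4 -> lands@6:L; in-air after throw: [b1@4:L b2@5:R b3@6:L]
Beat 3 (R): throw ball4 h=4 -> lands@7:R; in-air after throw: [b1@4:L b2@5:R b3@6:L b4@7:R]
Beat 4 (L): throw ball1 h=9 -> lands@13:R; in-air after throw: [b2@5:R b3@6:L b4@7:R b1@13:R]
Beat 5 (R): throw ball2 h=4 -> lands@9:R; in-air after throw: [b3@6:L b4@7:R b2@9:R b1@13:R]
Beat 6 (L): throw ball3 h=4 -> lands@10:L; in-air after throw: [b4@7:R b2@9:R b3@10:L b1@13:R]
Beat 7 (R): throw ball4 h=4 -> lands@11:R; in-air after throw: [b2@9:R b3@10:L b4@11:R b1@13:R]
Beat 8 (L): throw ball5 h=4 -> lands@12:L; in-air after throw: [b2@9:R b3@10:L b4@11:R b5@12:L b1@13:R]
Beat 9 (R): throw ball2 h=9 -> lands@18:L; in-air after throw: [b3@10:L b4@11:R b5@12:L b1@13:R b2@18:L]
Ball 2: thrown@1 h=4 -> first land @5; rethrown@5 h=4 -> second land @9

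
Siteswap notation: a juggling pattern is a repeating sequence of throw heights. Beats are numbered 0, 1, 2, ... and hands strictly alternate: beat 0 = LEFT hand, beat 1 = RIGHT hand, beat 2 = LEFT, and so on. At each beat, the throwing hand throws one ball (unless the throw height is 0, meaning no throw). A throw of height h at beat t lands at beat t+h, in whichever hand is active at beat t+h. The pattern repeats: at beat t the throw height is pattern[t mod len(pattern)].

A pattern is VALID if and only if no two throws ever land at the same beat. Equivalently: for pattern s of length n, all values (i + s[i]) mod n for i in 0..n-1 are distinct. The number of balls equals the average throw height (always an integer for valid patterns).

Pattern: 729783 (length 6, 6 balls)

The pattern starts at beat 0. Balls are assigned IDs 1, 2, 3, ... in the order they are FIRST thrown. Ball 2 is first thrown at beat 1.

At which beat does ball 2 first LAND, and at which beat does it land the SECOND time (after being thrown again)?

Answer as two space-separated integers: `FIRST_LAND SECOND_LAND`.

Answer: 3 10

Derivation:
Beat 0 (L): throw ball1 h=7 -> lands@7:R; in-air after throw: [b1@7:R]
Beat 1 (R): throw ball2 h=2 -> lands@3:R; in-air after throw: [b2@3:R b1@7:R]
Beat 2 (L): throw ball3 h=9 -> lands@11:R; in-air after throw: [b2@3:R b1@7:R b3@11:R]
Beat 3 (R): throw ball2 h=7 -> lands@10:L; in-air after throw: [b1@7:R b2@10:L b3@11:R]
Beat 4 (L): throw ball4 h=8 -> lands@12:L; in-air after throw: [b1@7:R b2@10:L b3@11:R b4@12:L]
Beat 5 (R): throw ball5 h=3 -> lands@8:L; in-air after throw: [b1@7:R b5@8:L b2@10:L b3@11:R b4@12:L]
Beat 6 (L): throw ball6 h=7 -> lands@13:R; in-air after throw: [b1@7:R b5@8:L b2@10:L b3@11:R b4@12:L b6@13:R]
Beat 7 (R): throw ball1 h=2 -> lands@9:R; in-air after throw: [b5@8:L b1@9:R b2@10:L b3@11:R b4@12:L b6@13:R]
Beat 8 (L): throw ball5 h=9 -> lands@17:R; in-air after throw: [b1@9:R b2@10:L b3@11:R b4@12:L b6@13:R b5@17:R]
Beat 9 (R): throw ball1 h=7 -> lands@16:L; in-air after throw: [b2@10:L b3@11:R b4@12:L b6@13:R b1@16:L b5@17:R]
Beat 10 (L): throw ball2 h=8 -> lands@18:L; in-air after throw: [b3@11:R b4@12:L b6@13:R b1@16:L b5@17:R b2@18:L]
Ball 2: thrown@1 h=2 -> first land @3; rethrown@3 h=7 -> second land @10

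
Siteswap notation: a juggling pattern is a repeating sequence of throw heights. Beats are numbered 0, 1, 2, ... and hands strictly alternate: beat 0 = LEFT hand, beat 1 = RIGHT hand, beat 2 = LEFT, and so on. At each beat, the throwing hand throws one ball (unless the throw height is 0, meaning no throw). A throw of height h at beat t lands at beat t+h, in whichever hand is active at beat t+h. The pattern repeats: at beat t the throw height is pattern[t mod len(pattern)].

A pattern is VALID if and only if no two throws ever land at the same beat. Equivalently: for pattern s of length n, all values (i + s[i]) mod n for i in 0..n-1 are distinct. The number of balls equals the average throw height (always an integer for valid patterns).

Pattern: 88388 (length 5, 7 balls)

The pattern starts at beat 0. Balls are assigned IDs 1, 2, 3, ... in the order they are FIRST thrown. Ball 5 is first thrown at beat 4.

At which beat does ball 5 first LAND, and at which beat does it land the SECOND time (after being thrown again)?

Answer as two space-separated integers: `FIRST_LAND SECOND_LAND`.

Answer: 12 15

Derivation:
Beat 0 (L): throw ball1 h=8 -> lands@8:L; in-air after throw: [b1@8:L]
Beat 1 (R): throw ball2 h=8 -> lands@9:R; in-air after throw: [b1@8:L b2@9:R]
Beat 2 (L): throw ball3 h=3 -> lands@5:R; in-air after throw: [b3@5:R b1@8:L b2@9:R]
Beat 3 (R): throw ball4 h=8 -> lands@11:R; in-air after throw: [b3@5:R b1@8:L b2@9:R b4@11:R]
Beat 4 (L): throw ball5 h=8 -> lands@12:L; in-air after throw: [b3@5:R b1@8:L b2@9:R b4@11:R b5@12:L]
Beat 5 (R): throw ball3 h=8 -> lands@13:R; in-air after throw: [b1@8:L b2@9:R b4@11:R b5@12:L b3@13:R]
Beat 6 (L): throw ball6 h=8 -> lands@14:L; in-air after throw: [b1@8:L b2@9:R b4@11:R b5@12:L b3@13:R b6@14:L]
Beat 7 (R): throw ball7 h=3 -> lands@10:L; in-air after throw: [b1@8:L b2@9:R b7@10:L b4@11:R b5@12:L b3@13:R b6@14:L]
Beat 8 (L): throw ball1 h=8 -> lands@16:L; in-air after throw: [b2@9:R b7@10:L b4@11:R b5@12:L b3@13:R b6@14:L b1@16:L]
Beat 9 (R): throw ball2 h=8 -> lands@17:R; in-air after throw: [b7@10:L b4@11:R b5@12:L b3@13:R b6@14:L b1@16:L b2@17:R]
Beat 10 (L): throw ball7 h=8 -> lands@18:L; in-air after throw: [b4@11:R b5@12:L b3@13:R b6@14:L b1@16:L b2@17:R b7@18:L]
Beat 11 (R): throw ball4 h=8 -> lands@19:R; in-air after throw: [b5@12:L b3@13:R b6@14:L b1@16:L b2@17:R b7@18:L b4@19:R]
Beat 12 (L): throw ball5 h=3 -> lands@15:R; in-air after throw: [b3@13:R b6@14:L b5@15:R b1@16:L b2@17:R b7@18:L b4@19:R]
Beat 13 (R): throw ball3 h=8 -> lands@21:R; in-air after throw: [b6@14:L b5@15:R b1@16:L b2@17:R b7@18:L b4@19:R b3@21:R]
Beat 14 (L): throw ball6 h=8 -> lands@22:L; in-air after throw: [b5@15:R b1@16:L b2@17:R b7@18:L b4@19:R b3@21:R b6@22:L]
Beat 15 (R): throw ball5 h=8 -> lands@23:R; in-air after throw: [b1@16:L b2@17:R b7@18:L b4@19:R b3@21:R b6@22:L b5@23:R]
Ball 5: thrown@4 h=8 -> first land @12; rethrown@12 h=3 -> second land @15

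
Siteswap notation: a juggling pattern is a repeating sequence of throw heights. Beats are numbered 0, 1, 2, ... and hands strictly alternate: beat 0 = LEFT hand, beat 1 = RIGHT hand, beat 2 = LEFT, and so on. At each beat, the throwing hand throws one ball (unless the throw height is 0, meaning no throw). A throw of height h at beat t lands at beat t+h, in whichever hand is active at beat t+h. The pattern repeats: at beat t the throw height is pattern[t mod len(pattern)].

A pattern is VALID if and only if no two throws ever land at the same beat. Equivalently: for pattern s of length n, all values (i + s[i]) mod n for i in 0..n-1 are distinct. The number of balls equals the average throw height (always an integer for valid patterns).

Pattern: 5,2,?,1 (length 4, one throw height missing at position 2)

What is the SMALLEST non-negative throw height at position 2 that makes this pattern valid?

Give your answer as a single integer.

i=0: (0 + 5) mod 4 = 1
i=1: (1 + 2) mod 4 = 3
i=2: s[i]=? (unknown)
i=3: (3 + 1) mod 4 = 0
Known residues: [0, 1, 3]; need a permutation of 0..3, so missing residue r = 2
Need (2 + s) mod 4 = 2; smallest s = (2 - 2) mod 4 = 0

Answer: 0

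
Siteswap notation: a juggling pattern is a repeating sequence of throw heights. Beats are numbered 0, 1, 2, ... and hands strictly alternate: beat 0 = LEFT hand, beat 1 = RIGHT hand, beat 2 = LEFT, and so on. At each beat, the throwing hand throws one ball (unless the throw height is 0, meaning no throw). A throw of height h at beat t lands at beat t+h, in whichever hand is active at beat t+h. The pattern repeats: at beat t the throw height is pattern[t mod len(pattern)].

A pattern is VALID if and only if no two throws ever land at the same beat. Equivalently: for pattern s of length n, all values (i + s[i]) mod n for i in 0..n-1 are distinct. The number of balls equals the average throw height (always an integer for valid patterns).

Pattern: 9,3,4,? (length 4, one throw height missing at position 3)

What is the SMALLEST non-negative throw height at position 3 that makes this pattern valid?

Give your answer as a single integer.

i=0: (0 + 9) mod 4 = 1
i=1: (1 + 3) mod 4 = 0
i=2: (2 + 4) mod 4 = 2
i=3: s[i]=? (unknown)
Known residues: [0, 1, 2]; need a permutation of 0..3, so missing residue r = 3
Need (3 + s) mod 4 = 3; smallest s = (3 - 3) mod 4 = 0

Answer: 0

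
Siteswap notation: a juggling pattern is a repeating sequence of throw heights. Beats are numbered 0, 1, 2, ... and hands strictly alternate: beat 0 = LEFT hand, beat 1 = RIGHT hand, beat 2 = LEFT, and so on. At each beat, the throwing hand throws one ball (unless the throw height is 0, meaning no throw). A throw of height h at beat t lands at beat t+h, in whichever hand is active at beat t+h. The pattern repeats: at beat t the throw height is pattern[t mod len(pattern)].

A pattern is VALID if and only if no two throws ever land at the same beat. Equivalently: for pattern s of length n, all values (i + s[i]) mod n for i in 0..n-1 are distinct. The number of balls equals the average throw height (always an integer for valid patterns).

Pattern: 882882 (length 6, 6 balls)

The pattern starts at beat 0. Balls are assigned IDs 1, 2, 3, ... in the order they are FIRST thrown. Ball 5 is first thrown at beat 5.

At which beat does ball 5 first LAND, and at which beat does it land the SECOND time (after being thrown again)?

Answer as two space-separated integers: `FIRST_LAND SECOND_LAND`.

Answer: 7 15

Derivation:
Beat 0 (L): throw ball1 h=8 -> lands@8:L; in-air after throw: [b1@8:L]
Beat 1 (R): throw ball2 h=8 -> lands@9:R; in-air after throw: [b1@8:L b2@9:R]
Beat 2 (L): throw ball3 h=2 -> lands@4:L; in-air after throw: [b3@4:L b1@8:L b2@9:R]
Beat 3 (R): throw ball4 h=8 -> lands@11:R; in-air after throw: [b3@4:L b1@8:L b2@9:R b4@11:R]
Beat 4 (L): throw ball3 h=8 -> lands@12:L; in-air after throw: [b1@8:L b2@9:R b4@11:R b3@12:L]
Beat 5 (R): throw ball5 h=2 -> lands@7:R; in-air after throw: [b5@7:R b1@8:L b2@9:R b4@11:R b3@12:L]
Beat 6 (L): throw ball6 h=8 -> lands@14:L; in-air after throw: [b5@7:R b1@8:L b2@9:R b4@11:R b3@12:L b6@14:L]
Beat 7 (R): throw ball5 h=8 -> lands@15:R; in-air after throw: [b1@8:L b2@9:R b4@11:R b3@12:L b6@14:L b5@15:R]
Beat 8 (L): throw ball1 h=2 -> lands@10:L; in-air after throw: [b2@9:R b1@10:L b4@11:R b3@12:L b6@14:L b5@15:R]
Beat 9 (R): throw ball2 h=8 -> lands@17:R; in-air after throw: [b1@10:L b4@11:R b3@12:L b6@14:L b5@15:R b2@17:R]
Beat 10 (L): throw ball1 h=8 -> lands@18:L; in-air after throw: [b4@11:R b3@12:L b6@14:L b5@15:R b2@17:R b1@18:L]
Beat 11 (R): throw ball4 h=2 -> lands@13:R; in-air after throw: [b3@12:L b4@13:R b6@14:L b5@15:R b2@17:R b1@18:L]
Beat 12 (L): throw ball3 h=8 -> lands@20:L; in-air after throw: [b4@13:R b6@14:L b5@15:R b2@17:R b1@18:L b3@20:L]
Beat 13 (R): throw ball4 h=8 -> lands@21:R; in-air after throw: [b6@14:L b5@15:R b2@17:R b1@18:L b3@20:L b4@21:R]
Beat 14 (L): throw ball6 h=2 -> lands@16:L; in-air after throw: [b5@15:R b6@16:L b2@17:R b1@18:L b3@20:L b4@21:R]
Beat 15 (R): throw ball5 h=8 -> lands@23:R; in-air after throw: [b6@16:L b2@17:R b1@18:L b3@20:L b4@21:R b5@23:R]
Ball 5: thrown@5 h=2 -> first land @7; rethrown@7 h=8 -> second land @15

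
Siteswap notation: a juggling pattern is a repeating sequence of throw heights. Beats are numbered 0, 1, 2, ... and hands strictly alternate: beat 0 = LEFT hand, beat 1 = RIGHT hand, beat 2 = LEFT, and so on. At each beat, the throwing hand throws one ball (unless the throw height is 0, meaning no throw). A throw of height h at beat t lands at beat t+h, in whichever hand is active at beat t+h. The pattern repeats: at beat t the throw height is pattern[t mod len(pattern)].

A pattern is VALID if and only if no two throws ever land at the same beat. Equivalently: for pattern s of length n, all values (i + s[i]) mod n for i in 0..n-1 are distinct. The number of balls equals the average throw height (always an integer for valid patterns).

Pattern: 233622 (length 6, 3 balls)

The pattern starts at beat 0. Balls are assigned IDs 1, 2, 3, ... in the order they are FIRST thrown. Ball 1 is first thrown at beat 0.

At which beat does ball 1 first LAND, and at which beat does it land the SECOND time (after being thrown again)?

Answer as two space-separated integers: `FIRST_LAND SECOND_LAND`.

Beat 0 (L): throw ball1 h=2 -> lands@2:L; in-air after throw: [b1@2:L]
Beat 1 (R): throw ball2 h=3 -> lands@4:L; in-air after throw: [b1@2:L b2@4:L]
Beat 2 (L): throw ball1 h=3 -> lands@5:R; in-air after throw: [b2@4:L b1@5:R]
Beat 3 (R): throw ball3 h=6 -> lands@9:R; in-air after throw: [b2@4:L b1@5:R b3@9:R]
Beat 4 (L): throw ball2 h=2 -> lands@6:L; in-air after throw: [b1@5:R b2@6:L b3@9:R]
Beat 5 (R): throw ball1 h=2 -> lands@7:R; in-air after throw: [b2@6:L b1@7:R b3@9:R]
Ball 1: thrown@0 h=2 -> first land @2; rethrown@2 h=3 -> second land @5

Answer: 2 5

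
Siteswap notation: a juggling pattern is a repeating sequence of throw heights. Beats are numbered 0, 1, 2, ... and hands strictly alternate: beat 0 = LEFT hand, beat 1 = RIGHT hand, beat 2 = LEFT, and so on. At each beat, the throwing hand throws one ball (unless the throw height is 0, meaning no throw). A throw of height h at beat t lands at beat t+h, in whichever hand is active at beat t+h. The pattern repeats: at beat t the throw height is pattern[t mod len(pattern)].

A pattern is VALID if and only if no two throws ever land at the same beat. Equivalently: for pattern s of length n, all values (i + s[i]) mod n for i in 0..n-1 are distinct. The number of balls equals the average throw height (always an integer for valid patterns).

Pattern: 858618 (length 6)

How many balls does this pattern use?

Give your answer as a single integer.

Answer: 6

Derivation:
Pattern = [8, 5, 8, 6, 1, 8], length n = 6
  position 0: throw height = 8, running sum = 8
  position 1: throw height = 5, running sum = 13
  position 2: throw height = 8, running sum = 21
  position 3: throw height = 6, running sum = 27
  position 4: throw height = 1, running sum = 28
  position 5: throw height = 8, running sum = 36
Total sum = 36; balls = sum / n = 36 / 6 = 6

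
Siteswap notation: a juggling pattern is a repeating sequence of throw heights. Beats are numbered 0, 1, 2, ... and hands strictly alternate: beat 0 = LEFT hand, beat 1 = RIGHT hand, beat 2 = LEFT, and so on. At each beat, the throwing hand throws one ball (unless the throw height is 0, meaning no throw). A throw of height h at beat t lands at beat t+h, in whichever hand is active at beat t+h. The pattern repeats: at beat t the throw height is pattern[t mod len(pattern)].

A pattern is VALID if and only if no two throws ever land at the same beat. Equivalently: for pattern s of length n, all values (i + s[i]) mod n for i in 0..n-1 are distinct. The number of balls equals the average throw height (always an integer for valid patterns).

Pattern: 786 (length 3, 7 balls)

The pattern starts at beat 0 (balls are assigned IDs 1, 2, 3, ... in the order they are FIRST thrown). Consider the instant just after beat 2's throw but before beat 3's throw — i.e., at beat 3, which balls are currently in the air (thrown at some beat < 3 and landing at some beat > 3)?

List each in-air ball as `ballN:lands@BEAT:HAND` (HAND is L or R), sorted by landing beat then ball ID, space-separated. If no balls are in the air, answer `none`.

Answer: ball1:lands@7:R ball3:lands@8:L ball2:lands@9:R

Derivation:
Beat 0 (L): throw ball1 h=7 -> lands@7:R; in-air after throw: [b1@7:R]
Beat 1 (R): throw ball2 h=8 -> lands@9:R; in-air after throw: [b1@7:R b2@9:R]
Beat 2 (L): throw ball3 h=6 -> lands@8:L; in-air after throw: [b1@7:R b3@8:L b2@9:R]
Beat 3 (R): throw ball4 h=7 -> lands@10:L; in-air after throw: [b1@7:R b3@8:L b2@9:R b4@10:L]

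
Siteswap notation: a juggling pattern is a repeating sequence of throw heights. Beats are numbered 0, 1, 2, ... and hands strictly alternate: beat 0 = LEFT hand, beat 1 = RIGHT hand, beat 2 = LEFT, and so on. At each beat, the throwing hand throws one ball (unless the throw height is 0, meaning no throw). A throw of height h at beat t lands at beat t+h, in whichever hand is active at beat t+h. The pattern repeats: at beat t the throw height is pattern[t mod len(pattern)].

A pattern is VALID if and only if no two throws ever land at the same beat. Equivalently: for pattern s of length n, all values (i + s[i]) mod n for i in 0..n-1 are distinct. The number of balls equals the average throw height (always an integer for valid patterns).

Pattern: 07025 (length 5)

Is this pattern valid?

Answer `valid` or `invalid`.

Answer: invalid

Derivation:
i=0: (i + s[i]) mod n = (0 + 0) mod 5 = 0
i=1: (i + s[i]) mod n = (1 + 7) mod 5 = 3
i=2: (i + s[i]) mod n = (2 + 0) mod 5 = 2
i=3: (i + s[i]) mod n = (3 + 2) mod 5 = 0
i=4: (i + s[i]) mod n = (4 + 5) mod 5 = 4
Residues: [0, 3, 2, 0, 4], distinct: False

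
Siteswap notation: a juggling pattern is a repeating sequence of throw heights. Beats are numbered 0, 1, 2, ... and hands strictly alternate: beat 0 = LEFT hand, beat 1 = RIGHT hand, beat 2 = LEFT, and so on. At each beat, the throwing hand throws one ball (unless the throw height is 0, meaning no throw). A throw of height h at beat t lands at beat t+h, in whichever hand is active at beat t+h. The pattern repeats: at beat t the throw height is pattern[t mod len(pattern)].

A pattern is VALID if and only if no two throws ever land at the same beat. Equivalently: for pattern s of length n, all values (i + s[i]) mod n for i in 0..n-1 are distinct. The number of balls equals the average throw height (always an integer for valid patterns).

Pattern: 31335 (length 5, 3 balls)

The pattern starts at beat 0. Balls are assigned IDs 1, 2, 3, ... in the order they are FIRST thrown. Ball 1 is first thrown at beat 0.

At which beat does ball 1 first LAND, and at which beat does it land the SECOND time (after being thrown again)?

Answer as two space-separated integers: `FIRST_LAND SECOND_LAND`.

Answer: 3 6

Derivation:
Beat 0 (L): throw ball1 h=3 -> lands@3:R; in-air after throw: [b1@3:R]
Beat 1 (R): throw ball2 h=1 -> lands@2:L; in-air after throw: [b2@2:L b1@3:R]
Beat 2 (L): throw ball2 h=3 -> lands@5:R; in-air after throw: [b1@3:R b2@5:R]
Beat 3 (R): throw ball1 h=3 -> lands@6:L; in-air after throw: [b2@5:R b1@6:L]
Beat 4 (L): throw ball3 h=5 -> lands@9:R; in-air after throw: [b2@5:R b1@6:L b3@9:R]
Beat 5 (R): throw ball2 h=3 -> lands@8:L; in-air after throw: [b1@6:L b2@8:L b3@9:R]
Beat 6 (L): throw ball1 h=1 -> lands@7:R; in-air after throw: [b1@7:R b2@8:L b3@9:R]
Ball 1: thrown@0 h=3 -> first land @3; rethrown@3 h=3 -> second land @6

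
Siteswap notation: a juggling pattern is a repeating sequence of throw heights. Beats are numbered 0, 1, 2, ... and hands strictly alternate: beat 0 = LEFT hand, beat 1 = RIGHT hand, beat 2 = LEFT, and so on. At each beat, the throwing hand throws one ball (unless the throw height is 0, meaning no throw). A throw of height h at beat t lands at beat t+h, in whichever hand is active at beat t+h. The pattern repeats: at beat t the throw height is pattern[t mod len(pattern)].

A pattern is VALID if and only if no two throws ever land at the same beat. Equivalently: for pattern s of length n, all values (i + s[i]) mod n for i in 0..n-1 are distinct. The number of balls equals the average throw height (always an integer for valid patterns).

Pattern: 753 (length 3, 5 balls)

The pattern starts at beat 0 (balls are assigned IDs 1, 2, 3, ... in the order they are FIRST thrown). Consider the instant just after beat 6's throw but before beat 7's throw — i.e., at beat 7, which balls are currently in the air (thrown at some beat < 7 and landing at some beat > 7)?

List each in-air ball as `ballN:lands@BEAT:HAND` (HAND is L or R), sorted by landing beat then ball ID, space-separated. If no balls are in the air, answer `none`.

Beat 0 (L): throw ball1 h=7 -> lands@7:R; in-air after throw: [b1@7:R]
Beat 1 (R): throw ball2 h=5 -> lands@6:L; in-air after throw: [b2@6:L b1@7:R]
Beat 2 (L): throw ball3 h=3 -> lands@5:R; in-air after throw: [b3@5:R b2@6:L b1@7:R]
Beat 3 (R): throw ball4 h=7 -> lands@10:L; in-air after throw: [b3@5:R b2@6:L b1@7:R b4@10:L]
Beat 4 (L): throw ball5 h=5 -> lands@9:R; in-air after throw: [b3@5:R b2@6:L b1@7:R b5@9:R b4@10:L]
Beat 5 (R): throw ball3 h=3 -> lands@8:L; in-air after throw: [b2@6:L b1@7:R b3@8:L b5@9:R b4@10:L]
Beat 6 (L): throw ball2 h=7 -> lands@13:R; in-air after throw: [b1@7:R b3@8:L b5@9:R b4@10:L b2@13:R]
Beat 7 (R): throw ball1 h=5 -> lands@12:L; in-air after throw: [b3@8:L b5@9:R b4@10:L b1@12:L b2@13:R]

Answer: ball3:lands@8:L ball5:lands@9:R ball4:lands@10:L ball2:lands@13:R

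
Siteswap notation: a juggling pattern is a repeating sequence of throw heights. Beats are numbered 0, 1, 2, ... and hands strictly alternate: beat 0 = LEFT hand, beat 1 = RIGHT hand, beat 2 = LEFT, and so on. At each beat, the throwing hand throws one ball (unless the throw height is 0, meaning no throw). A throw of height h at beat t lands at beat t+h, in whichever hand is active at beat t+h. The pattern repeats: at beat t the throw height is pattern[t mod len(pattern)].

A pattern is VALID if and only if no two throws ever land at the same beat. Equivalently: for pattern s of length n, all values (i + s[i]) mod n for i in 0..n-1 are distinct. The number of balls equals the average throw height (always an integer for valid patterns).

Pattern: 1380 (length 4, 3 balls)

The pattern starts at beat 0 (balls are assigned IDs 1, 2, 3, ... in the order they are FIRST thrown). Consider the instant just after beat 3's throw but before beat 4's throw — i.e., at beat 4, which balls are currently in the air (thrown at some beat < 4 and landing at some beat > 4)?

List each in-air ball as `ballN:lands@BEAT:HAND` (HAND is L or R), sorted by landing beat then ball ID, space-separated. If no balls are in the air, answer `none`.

Beat 0 (L): throw ball1 h=1 -> lands@1:R; in-air after throw: [b1@1:R]
Beat 1 (R): throw ball1 h=3 -> lands@4:L; in-air after throw: [b1@4:L]
Beat 2 (L): throw ball2 h=8 -> lands@10:L; in-air after throw: [b1@4:L b2@10:L]
Beat 4 (L): throw ball1 h=1 -> lands@5:R; in-air after throw: [b1@5:R b2@10:L]

Answer: ball2:lands@10:L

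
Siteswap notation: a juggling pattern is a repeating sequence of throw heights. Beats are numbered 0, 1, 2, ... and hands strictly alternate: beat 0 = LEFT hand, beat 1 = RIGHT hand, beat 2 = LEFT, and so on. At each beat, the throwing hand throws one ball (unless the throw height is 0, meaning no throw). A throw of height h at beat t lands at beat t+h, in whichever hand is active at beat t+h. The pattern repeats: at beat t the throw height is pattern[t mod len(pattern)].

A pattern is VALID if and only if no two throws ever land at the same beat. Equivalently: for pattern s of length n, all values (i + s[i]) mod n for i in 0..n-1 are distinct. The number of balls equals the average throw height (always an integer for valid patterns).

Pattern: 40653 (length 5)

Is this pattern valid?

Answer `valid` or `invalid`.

i=0: (i + s[i]) mod n = (0 + 4) mod 5 = 4
i=1: (i + s[i]) mod n = (1 + 0) mod 5 = 1
i=2: (i + s[i]) mod n = (2 + 6) mod 5 = 3
i=3: (i + s[i]) mod n = (3 + 5) mod 5 = 3
i=4: (i + s[i]) mod n = (4 + 3) mod 5 = 2
Residues: [4, 1, 3, 3, 2], distinct: False

Answer: invalid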